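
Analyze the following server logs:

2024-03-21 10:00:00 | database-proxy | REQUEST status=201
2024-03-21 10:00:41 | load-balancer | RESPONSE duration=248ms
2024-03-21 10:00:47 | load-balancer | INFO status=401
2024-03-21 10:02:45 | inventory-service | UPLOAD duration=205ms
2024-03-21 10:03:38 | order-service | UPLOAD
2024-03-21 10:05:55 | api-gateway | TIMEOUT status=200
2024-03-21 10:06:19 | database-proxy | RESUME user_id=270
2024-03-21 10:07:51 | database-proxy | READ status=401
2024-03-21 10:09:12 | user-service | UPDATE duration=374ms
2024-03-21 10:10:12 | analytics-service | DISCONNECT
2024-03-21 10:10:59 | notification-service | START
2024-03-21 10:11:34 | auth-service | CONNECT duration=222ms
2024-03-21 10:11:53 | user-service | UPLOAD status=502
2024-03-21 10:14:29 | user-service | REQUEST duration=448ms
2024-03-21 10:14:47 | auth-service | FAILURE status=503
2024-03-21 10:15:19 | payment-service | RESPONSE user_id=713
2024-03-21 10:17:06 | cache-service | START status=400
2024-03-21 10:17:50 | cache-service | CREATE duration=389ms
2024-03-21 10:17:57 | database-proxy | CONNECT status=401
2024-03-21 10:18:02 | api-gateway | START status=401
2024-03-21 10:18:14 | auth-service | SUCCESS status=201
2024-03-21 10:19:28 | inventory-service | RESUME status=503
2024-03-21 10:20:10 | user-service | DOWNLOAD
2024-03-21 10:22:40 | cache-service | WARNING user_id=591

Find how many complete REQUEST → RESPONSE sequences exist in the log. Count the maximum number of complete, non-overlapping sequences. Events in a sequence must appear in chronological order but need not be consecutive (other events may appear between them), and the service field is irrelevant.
2

To count sequences:

1. Look for pattern: REQUEST → RESPONSE
2. Greedily scan the log in chronological order, matching each sequence element in turn (ignoring service)
3. Each time the full pattern completes, increment the count and restart matching from the next event
4. Complete non-overlapping sequences found: 2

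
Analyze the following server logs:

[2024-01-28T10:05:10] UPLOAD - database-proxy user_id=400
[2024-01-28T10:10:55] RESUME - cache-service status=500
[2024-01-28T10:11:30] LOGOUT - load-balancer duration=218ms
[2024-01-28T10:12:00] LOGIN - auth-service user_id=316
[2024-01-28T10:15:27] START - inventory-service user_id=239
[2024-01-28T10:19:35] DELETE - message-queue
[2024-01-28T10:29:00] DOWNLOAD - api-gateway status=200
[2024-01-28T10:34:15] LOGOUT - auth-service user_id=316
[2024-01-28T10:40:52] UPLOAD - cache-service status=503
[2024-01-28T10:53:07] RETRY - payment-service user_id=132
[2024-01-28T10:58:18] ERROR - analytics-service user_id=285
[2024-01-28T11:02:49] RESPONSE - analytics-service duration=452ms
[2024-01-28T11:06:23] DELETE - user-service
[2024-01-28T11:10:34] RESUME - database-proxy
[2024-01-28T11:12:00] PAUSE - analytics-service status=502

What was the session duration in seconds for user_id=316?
1335

To calculate session duration:

1. Find LOGIN event for user_id=316: 2024-01-28T10:12:00
2. Find LOGOUT event for user_id=316: 2024-01-28T10:34:15
3. Session duration: 2024-01-28T10:34:15 - 2024-01-28T10:12:00 = 1335 seconds (22 minutes)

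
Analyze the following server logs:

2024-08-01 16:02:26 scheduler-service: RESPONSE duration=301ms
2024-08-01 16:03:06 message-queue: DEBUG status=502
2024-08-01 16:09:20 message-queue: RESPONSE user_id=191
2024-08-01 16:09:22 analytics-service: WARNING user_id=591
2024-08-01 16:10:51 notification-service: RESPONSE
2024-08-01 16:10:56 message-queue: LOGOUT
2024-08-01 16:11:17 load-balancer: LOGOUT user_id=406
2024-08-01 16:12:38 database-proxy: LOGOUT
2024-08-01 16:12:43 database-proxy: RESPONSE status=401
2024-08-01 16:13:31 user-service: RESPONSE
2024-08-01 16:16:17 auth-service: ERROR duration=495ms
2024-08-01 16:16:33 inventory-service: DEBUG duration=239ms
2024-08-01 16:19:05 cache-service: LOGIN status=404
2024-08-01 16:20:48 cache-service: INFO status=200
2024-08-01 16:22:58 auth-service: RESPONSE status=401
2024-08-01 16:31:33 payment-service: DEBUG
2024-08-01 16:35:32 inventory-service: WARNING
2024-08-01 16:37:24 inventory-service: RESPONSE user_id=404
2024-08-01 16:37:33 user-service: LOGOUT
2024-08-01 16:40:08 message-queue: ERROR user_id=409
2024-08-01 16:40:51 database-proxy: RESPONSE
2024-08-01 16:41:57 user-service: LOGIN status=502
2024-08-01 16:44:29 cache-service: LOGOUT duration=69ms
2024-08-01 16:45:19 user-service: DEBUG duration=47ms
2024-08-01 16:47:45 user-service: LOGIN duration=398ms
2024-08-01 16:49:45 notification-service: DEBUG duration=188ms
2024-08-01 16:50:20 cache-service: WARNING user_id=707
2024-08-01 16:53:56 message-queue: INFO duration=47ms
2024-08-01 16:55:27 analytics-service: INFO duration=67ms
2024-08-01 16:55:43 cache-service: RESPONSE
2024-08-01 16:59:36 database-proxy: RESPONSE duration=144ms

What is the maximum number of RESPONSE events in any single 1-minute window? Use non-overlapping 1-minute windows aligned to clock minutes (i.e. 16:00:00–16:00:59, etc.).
1

To find the burst window:

1. Divide the log period into non-overlapping 1-minute windows starting at 16:00
2. Count RESPONSE events in each window
3. Find the window with maximum count
4. Maximum events in a window: 1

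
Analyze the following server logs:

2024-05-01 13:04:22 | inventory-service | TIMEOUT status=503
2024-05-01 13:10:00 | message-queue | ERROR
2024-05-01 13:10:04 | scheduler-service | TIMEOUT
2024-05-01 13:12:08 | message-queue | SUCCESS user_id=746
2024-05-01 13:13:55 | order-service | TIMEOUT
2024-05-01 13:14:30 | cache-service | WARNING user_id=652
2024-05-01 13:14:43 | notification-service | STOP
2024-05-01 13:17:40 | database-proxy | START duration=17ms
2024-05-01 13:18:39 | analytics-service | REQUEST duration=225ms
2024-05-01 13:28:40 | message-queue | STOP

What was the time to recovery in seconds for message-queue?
128

To calculate recovery time:

1. Find ERROR event for message-queue: 2024-05-01 13:10:00
2. Find next SUCCESS event for message-queue: 2024-05-01 13:12:08
3. Recovery time: 2024-05-01 13:12:08 - 2024-05-01 13:10:00 = 128 seconds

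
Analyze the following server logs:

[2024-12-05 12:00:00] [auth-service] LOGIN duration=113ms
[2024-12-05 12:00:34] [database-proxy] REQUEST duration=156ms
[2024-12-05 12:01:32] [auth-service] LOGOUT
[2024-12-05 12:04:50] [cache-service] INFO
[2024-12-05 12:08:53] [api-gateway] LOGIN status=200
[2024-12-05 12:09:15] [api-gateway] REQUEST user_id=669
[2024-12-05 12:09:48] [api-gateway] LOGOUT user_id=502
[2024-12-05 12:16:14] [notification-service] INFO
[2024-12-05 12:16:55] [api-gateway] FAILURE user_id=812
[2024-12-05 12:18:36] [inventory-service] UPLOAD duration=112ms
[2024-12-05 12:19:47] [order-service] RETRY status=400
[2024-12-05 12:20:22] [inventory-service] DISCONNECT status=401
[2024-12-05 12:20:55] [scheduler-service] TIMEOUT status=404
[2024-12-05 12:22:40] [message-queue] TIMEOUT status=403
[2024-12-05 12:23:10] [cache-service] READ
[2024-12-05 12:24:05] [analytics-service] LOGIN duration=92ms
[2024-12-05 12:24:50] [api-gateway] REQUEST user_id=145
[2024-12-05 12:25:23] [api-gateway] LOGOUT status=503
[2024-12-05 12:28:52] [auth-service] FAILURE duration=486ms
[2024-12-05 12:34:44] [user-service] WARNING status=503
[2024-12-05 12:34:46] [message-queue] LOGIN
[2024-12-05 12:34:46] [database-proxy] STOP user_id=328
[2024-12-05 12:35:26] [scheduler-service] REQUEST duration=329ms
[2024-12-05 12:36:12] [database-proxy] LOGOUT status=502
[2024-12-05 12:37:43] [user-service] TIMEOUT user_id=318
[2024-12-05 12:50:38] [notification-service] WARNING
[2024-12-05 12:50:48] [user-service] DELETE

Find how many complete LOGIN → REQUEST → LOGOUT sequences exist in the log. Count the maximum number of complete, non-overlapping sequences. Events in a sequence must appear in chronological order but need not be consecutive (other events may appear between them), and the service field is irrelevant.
4

To count sequences:

1. Look for pattern: LOGIN → REQUEST → LOGOUT
2. Greedily scan the log in chronological order, matching each sequence element in turn (ignoring service)
3. Each time the full pattern completes, increment the count and restart matching from the next event
4. Complete non-overlapping sequences found: 4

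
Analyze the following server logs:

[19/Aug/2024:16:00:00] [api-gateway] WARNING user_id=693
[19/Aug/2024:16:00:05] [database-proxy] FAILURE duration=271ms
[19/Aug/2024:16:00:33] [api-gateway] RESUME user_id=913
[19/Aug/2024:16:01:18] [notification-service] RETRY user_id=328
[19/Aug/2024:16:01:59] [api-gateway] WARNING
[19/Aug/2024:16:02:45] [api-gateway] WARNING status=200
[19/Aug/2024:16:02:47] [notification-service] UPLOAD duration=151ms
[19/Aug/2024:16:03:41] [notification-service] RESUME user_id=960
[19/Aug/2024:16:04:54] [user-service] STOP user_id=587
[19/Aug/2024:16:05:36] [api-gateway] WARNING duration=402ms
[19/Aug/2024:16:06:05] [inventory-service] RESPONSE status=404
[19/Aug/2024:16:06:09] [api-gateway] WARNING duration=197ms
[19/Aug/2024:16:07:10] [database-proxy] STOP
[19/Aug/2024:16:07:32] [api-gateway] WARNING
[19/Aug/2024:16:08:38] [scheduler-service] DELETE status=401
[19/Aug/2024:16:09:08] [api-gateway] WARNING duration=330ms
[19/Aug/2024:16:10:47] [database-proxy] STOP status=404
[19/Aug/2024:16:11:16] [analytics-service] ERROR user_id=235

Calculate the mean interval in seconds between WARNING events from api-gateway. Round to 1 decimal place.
91.3

To calculate average interval:

1. Find all WARNING events for api-gateway in order
2. Calculate time gaps between consecutive events
3. Compute mean of gaps: 548 / 6 = 91.3 seconds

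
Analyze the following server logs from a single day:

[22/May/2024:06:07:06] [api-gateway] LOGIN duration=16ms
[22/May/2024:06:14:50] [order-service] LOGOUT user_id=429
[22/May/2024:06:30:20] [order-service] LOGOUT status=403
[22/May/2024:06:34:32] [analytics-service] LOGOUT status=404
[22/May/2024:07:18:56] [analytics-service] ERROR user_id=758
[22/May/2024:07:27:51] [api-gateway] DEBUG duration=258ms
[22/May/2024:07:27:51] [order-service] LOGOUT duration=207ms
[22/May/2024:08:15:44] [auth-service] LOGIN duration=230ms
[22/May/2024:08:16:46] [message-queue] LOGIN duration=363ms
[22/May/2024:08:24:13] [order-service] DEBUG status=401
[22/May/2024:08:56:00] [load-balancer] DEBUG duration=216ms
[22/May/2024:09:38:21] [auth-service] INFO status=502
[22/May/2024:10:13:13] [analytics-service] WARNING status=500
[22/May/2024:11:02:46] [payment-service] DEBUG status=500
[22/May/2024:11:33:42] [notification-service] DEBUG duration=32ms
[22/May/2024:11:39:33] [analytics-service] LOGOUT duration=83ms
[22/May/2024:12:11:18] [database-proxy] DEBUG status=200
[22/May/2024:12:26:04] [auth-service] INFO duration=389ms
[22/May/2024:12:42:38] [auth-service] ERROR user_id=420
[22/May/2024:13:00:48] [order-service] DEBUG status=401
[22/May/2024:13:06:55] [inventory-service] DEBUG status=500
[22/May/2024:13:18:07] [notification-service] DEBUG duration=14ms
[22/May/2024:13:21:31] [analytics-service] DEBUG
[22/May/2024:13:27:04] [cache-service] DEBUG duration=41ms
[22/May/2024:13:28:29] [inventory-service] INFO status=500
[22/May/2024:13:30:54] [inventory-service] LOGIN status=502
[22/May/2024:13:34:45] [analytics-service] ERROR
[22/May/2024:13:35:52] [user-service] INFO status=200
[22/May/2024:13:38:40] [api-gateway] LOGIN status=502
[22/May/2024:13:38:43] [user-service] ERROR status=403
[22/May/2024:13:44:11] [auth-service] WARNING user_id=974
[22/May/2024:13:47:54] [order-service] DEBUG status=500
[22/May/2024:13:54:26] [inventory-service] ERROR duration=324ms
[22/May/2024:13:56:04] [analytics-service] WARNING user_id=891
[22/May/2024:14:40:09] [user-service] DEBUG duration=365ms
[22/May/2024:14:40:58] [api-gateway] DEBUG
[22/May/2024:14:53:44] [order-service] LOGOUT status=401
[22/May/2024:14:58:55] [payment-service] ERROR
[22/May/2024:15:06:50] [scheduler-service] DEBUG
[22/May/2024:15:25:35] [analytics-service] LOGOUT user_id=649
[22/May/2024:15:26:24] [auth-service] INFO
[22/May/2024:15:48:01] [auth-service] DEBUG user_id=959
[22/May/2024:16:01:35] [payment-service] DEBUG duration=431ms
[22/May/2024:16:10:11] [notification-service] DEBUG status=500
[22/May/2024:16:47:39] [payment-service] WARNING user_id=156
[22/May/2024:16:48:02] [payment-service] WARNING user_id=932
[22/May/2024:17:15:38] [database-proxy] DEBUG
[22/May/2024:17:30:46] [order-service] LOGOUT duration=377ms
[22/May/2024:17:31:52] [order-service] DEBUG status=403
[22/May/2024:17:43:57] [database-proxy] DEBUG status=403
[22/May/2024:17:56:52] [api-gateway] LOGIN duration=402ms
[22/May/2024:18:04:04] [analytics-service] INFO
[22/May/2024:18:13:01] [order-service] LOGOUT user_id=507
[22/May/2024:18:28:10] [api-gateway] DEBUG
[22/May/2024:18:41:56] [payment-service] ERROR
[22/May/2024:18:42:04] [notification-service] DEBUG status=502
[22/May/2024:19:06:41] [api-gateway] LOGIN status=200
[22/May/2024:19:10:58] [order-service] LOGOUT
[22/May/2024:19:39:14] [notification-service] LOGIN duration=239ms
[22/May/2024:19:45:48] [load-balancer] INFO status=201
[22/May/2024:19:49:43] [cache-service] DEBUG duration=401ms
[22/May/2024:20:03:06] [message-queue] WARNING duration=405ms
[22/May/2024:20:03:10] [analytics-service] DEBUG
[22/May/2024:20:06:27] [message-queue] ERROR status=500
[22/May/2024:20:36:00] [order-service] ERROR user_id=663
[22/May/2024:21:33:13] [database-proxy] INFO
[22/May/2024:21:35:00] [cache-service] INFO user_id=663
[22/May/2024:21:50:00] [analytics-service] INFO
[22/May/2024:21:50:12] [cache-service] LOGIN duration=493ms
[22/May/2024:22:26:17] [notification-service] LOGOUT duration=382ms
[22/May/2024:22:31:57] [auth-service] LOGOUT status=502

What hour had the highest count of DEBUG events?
13

To find the peak hour:

1. Group all DEBUG events by hour
2. Count events in each hour
3. Find hour with maximum count
4. Peak hour: 13 (with 6 events)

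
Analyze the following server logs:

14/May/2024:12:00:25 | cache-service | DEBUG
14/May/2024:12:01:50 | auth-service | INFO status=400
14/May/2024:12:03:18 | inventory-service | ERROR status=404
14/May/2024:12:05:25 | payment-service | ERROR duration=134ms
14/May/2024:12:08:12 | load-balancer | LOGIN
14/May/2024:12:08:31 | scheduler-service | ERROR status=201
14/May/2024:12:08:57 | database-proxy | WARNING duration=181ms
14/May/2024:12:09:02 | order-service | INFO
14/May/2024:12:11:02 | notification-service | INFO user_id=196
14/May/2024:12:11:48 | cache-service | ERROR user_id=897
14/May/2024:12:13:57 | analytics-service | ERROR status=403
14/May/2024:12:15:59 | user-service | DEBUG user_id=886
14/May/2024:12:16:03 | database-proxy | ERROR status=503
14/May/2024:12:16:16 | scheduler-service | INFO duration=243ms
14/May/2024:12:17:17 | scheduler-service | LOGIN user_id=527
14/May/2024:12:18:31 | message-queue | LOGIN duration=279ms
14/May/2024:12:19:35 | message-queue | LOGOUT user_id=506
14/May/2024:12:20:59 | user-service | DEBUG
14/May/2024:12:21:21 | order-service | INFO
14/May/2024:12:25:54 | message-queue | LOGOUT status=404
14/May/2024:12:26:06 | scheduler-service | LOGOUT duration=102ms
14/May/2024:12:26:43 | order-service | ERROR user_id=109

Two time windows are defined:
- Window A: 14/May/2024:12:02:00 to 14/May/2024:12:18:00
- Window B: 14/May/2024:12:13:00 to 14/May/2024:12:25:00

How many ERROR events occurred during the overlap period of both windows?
2

To find overlap events:

1. Window A: 14/May/2024:12:02:00 to 14/May/2024:12:18:00
2. Window B: 14/May/2024:12:13:00 to 14/May/2024:12:25:00
3. Overlap period: 14/May/2024:12:13:00 to 14/May/2024:12:18:00
4. Count ERROR events in overlap: 2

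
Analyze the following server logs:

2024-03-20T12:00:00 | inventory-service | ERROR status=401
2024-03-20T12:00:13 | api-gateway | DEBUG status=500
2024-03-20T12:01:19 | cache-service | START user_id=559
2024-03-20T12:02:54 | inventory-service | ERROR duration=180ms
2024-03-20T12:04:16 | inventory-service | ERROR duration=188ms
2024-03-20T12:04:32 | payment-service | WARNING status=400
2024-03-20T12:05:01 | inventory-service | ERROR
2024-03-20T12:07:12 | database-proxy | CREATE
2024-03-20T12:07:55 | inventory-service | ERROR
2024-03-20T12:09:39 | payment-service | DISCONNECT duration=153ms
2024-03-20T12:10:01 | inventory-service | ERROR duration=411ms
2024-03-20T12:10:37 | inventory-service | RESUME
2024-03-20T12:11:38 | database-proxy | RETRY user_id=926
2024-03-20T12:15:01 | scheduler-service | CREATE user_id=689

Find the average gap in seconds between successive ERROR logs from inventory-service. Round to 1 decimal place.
120.2

To calculate average interval:

1. Find all ERROR events for inventory-service in order
2. Calculate time gaps between consecutive events
3. Compute mean of gaps: 601 / 5 = 120.2 seconds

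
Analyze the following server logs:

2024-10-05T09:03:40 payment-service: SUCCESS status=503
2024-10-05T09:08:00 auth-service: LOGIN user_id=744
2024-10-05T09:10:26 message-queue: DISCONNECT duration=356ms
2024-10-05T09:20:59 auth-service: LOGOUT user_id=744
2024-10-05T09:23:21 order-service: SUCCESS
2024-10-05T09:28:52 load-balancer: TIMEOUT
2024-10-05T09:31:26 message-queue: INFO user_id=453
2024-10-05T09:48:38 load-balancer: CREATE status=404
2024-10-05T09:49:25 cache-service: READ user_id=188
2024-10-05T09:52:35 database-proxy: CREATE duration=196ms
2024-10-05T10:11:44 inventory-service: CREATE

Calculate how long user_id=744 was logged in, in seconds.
779

To calculate session duration:

1. Find LOGIN event for user_id=744: 2024-10-05T09:08:00
2. Find LOGOUT event for user_id=744: 2024-10-05T09:20:59
3. Session duration: 2024-10-05T09:20:59 - 2024-10-05T09:08:00 = 779 seconds (12 minutes)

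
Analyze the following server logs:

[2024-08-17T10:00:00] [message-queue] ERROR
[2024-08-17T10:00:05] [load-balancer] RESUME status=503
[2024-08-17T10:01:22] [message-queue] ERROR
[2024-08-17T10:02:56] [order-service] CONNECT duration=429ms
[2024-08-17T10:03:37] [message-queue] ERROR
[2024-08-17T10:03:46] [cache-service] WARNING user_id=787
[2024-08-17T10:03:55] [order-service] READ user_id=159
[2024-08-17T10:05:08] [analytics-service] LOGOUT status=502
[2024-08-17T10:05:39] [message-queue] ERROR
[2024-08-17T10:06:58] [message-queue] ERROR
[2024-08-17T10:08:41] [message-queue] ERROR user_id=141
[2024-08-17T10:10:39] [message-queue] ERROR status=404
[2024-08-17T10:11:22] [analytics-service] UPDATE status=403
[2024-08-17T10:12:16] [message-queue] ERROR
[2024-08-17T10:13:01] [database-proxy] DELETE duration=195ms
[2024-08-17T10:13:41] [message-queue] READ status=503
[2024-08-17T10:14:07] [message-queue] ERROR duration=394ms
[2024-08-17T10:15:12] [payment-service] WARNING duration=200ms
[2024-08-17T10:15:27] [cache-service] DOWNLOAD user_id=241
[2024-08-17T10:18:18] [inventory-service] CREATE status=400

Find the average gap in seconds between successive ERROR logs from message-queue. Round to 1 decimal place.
105.9

To calculate average interval:

1. Find all ERROR events for message-queue in order
2. Calculate time gaps between consecutive events
3. Compute mean of gaps: 847 / 8 = 105.9 seconds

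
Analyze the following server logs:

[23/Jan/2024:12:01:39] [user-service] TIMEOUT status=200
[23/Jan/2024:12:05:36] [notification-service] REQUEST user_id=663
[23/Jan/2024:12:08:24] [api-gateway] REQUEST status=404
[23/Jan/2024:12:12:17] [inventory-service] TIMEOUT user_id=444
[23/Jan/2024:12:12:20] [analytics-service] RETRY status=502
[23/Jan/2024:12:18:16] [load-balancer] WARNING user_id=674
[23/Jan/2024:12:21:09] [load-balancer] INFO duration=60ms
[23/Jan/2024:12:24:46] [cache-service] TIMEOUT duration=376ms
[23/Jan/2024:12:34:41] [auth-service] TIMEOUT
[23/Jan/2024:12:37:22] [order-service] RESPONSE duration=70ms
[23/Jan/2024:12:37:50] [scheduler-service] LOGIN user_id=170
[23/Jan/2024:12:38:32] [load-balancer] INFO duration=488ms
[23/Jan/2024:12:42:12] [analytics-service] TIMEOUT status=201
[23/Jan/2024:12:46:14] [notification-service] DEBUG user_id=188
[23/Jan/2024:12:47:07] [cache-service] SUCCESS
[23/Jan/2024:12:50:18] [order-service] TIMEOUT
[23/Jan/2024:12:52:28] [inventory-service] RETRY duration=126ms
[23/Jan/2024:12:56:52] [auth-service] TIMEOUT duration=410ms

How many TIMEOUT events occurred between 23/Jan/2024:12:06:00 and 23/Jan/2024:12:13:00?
1

To count events in the time window:

1. Window boundaries: 23/Jan/2024:12:06:00 to 23/Jan/2024:12:13:00
2. Filter for TIMEOUT events within this window
3. Count matching events: 1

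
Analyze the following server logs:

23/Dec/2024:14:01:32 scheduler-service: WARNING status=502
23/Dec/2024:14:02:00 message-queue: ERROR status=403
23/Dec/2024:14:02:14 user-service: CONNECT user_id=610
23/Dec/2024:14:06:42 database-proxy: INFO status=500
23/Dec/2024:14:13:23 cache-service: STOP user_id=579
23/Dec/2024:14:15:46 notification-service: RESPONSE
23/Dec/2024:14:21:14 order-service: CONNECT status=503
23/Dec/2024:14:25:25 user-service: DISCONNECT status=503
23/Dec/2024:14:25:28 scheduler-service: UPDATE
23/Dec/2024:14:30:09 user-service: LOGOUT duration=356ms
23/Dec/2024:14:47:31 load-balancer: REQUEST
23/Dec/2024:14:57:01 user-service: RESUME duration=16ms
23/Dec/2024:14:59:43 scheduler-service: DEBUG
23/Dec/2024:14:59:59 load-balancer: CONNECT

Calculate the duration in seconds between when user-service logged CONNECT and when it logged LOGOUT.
1675

To find the time between events:

1. Locate the first CONNECT event for user-service: 23/Dec/2024:14:02:14
2. Locate the first LOGOUT event for user-service: 23/Dec/2024:14:30:09
3. Calculate the difference: 23/Dec/2024:14:30:09 - 23/Dec/2024:14:02:14 = 1675 seconds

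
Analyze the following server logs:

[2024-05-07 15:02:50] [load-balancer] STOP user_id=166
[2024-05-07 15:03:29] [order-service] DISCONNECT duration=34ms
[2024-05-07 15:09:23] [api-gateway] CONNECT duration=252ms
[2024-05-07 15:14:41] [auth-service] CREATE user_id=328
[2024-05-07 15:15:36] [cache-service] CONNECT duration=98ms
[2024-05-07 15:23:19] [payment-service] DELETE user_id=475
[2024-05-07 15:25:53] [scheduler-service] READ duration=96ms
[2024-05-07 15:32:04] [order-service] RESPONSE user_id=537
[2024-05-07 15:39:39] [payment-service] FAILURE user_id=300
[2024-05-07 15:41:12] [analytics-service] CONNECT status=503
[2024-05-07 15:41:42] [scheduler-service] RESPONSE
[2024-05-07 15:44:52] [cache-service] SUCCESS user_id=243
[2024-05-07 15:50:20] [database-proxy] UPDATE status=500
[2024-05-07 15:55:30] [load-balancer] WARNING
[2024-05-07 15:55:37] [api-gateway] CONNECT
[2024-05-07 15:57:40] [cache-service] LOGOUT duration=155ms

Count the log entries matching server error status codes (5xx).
2

To find matching entries:

1. Pattern to match: server error status codes (5xx)
2. Scan each log entry for the pattern
3. Count matches: 2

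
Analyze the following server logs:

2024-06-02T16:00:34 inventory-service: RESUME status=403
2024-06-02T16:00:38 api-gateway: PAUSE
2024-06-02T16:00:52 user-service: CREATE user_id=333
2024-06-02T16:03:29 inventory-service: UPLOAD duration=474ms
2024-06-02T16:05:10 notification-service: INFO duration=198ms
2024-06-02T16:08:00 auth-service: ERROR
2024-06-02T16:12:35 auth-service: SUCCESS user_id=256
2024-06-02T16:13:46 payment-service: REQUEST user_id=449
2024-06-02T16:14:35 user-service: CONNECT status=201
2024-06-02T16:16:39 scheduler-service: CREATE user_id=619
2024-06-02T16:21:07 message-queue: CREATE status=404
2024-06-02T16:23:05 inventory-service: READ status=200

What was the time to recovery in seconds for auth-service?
275

To calculate recovery time:

1. Find ERROR event for auth-service: 2024-06-02T16:08:00
2. Find next SUCCESS event for auth-service: 2024-06-02T16:12:35
3. Recovery time: 2024-06-02T16:12:35 - 2024-06-02T16:08:00 = 275 seconds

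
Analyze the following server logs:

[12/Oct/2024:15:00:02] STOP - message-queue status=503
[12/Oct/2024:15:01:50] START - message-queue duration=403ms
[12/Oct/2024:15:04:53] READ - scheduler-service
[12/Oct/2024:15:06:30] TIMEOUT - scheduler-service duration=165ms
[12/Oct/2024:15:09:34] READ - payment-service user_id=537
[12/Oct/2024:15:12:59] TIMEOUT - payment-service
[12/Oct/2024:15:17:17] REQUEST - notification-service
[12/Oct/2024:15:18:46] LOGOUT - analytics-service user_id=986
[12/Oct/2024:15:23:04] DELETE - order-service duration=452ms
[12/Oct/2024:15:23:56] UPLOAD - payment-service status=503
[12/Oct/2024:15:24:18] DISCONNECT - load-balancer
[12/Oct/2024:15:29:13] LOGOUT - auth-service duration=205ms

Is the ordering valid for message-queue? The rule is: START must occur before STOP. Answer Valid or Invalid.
Invalid

To validate ordering:

1. Required order: START → STOP
2. Rule: START must occur before STOP
3. Check actual order of events for message-queue
4. Result: Invalid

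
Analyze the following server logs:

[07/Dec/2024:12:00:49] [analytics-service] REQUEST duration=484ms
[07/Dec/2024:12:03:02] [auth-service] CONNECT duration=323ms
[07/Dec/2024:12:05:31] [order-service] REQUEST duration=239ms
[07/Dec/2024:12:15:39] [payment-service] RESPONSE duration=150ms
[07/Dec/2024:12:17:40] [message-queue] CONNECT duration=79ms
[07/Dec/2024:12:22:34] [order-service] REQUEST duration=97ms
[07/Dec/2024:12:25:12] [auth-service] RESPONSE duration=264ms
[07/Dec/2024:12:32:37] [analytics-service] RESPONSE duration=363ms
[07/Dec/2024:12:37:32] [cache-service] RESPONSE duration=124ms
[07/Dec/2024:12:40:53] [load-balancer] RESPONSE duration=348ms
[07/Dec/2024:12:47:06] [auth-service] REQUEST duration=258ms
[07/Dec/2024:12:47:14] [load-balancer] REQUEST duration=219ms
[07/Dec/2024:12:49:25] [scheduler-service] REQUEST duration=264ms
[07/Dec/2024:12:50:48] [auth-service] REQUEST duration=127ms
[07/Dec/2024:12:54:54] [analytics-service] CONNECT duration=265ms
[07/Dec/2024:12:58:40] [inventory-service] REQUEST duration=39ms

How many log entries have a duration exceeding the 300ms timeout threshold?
4

To count timeouts:

1. Threshold: 300ms
2. Extract duration from each log entry
3. Count entries where duration > 300
4. Timeout count: 4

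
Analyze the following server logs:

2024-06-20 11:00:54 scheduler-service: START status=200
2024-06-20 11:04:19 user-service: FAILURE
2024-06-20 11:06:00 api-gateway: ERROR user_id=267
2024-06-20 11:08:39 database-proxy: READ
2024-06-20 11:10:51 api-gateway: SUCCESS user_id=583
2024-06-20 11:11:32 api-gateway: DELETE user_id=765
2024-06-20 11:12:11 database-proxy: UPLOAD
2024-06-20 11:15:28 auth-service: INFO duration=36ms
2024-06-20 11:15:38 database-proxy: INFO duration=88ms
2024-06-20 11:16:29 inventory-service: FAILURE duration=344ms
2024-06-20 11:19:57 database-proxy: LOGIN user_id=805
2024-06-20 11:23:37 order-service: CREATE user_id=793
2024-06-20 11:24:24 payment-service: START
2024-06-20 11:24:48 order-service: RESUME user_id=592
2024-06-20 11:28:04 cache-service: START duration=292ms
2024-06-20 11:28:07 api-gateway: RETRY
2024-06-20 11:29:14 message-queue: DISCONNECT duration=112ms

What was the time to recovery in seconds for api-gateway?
291

To calculate recovery time:

1. Find ERROR event for api-gateway: 2024-06-20 11:06:00
2. Find next SUCCESS event for api-gateway: 2024-06-20 11:10:51
3. Recovery time: 2024-06-20 11:10:51 - 2024-06-20 11:06:00 = 291 seconds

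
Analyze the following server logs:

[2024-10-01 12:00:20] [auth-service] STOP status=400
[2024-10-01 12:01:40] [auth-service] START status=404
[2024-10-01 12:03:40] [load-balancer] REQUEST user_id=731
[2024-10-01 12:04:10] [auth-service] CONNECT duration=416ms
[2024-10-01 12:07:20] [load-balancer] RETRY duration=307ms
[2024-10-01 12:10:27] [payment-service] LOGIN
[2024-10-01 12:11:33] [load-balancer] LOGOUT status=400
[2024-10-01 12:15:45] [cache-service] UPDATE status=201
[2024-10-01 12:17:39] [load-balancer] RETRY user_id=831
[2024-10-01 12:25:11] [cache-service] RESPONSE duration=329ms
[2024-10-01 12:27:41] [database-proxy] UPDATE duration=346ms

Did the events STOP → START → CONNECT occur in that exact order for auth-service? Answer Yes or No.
Yes

To verify sequence order:

1. Find all events in sequence STOP → START → CONNECT for auth-service
2. Extract their timestamps
3. Check if timestamps are in ascending order
4. Result: Yes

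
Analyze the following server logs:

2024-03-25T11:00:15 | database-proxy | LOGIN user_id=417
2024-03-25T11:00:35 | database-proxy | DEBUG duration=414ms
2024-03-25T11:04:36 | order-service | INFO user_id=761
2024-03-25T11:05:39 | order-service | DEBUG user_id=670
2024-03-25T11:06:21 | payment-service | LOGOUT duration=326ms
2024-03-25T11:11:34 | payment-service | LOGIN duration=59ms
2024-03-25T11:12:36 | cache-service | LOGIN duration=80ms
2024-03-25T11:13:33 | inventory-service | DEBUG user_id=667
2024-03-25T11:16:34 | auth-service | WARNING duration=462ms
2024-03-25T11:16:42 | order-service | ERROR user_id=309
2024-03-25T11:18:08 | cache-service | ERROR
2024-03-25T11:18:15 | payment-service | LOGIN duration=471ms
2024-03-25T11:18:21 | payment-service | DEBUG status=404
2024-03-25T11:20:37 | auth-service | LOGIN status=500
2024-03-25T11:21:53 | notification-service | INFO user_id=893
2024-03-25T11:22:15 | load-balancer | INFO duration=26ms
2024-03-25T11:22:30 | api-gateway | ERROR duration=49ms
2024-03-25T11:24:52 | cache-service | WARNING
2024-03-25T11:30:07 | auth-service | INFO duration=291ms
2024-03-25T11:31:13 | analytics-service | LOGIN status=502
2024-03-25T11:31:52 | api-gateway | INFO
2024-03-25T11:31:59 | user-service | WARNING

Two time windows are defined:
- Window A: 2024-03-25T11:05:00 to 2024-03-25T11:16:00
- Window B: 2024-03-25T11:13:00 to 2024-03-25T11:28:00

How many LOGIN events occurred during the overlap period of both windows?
0

To find overlap events:

1. Window A: 2024-03-25T11:05:00 to 2024-03-25T11:16:00
2. Window B: 2024-03-25T11:13:00 to 2024-03-25T11:28:00
3. Overlap period: 2024-03-25T11:13:00 to 2024-03-25T11:16:00
4. Count LOGIN events in overlap: 0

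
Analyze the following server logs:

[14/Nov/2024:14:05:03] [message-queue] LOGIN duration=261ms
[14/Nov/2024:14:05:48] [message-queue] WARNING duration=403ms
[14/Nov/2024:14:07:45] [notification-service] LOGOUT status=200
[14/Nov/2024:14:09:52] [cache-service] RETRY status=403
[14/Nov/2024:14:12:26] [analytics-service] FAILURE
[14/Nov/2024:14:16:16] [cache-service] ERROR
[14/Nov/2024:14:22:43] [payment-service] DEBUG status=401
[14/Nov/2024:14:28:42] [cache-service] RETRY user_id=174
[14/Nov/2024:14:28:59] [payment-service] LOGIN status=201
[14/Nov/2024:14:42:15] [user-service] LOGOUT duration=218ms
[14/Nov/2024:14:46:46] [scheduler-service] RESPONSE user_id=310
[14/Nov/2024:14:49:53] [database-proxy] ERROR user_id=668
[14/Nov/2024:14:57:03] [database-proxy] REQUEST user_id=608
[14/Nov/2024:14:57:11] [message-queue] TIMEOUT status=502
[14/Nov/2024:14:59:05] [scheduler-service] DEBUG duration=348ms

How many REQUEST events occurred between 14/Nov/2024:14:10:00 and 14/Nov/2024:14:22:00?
0

To count events in the time window:

1. Window boundaries: 14/Nov/2024:14:10:00 to 14/Nov/2024:14:22:00
2. Filter for REQUEST events within this window
3. Count matching events: 0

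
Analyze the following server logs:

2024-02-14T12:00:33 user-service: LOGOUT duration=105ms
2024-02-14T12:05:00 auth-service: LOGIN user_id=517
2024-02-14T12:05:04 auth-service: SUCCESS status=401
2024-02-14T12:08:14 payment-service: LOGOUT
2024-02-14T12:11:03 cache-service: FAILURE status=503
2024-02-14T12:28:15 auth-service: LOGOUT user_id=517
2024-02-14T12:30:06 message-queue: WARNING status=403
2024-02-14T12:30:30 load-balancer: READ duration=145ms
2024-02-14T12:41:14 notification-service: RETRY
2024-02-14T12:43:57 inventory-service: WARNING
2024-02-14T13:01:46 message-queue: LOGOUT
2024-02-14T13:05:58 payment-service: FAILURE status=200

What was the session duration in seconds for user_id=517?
1395

To calculate session duration:

1. Find LOGIN event for user_id=517: 2024-02-14T12:05:00
2. Find LOGOUT event for user_id=517: 2024-02-14T12:28:15
3. Session duration: 2024-02-14T12:28:15 - 2024-02-14T12:05:00 = 1395 seconds (23 minutes)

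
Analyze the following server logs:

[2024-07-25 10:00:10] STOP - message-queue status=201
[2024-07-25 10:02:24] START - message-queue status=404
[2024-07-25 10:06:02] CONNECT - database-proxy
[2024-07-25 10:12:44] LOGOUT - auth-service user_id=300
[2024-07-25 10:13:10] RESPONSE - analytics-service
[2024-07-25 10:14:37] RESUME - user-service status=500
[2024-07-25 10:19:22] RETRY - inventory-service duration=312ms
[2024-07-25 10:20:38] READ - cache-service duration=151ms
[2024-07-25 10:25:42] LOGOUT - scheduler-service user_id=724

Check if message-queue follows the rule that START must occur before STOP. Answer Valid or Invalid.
Invalid

To validate ordering:

1. Required order: START → STOP
2. Rule: START must occur before STOP
3. Check actual order of events for message-queue
4. Result: Invalid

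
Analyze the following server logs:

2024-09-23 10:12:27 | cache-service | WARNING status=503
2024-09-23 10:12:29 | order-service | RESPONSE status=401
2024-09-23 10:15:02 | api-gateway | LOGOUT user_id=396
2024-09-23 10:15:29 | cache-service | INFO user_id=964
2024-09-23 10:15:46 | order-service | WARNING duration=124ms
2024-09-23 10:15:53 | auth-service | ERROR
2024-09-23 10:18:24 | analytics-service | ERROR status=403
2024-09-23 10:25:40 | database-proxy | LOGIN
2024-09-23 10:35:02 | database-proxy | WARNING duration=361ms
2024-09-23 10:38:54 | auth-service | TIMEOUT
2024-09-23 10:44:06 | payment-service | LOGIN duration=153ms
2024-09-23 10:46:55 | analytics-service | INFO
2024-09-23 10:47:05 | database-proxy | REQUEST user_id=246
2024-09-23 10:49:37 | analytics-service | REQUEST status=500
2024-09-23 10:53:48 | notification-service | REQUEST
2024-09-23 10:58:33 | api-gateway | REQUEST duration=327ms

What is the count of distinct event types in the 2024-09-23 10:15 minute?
4

To count unique event types:

1. Filter events in the minute starting at 2024-09-23 10:15
2. Extract event types from matching entries
3. Count unique types: 4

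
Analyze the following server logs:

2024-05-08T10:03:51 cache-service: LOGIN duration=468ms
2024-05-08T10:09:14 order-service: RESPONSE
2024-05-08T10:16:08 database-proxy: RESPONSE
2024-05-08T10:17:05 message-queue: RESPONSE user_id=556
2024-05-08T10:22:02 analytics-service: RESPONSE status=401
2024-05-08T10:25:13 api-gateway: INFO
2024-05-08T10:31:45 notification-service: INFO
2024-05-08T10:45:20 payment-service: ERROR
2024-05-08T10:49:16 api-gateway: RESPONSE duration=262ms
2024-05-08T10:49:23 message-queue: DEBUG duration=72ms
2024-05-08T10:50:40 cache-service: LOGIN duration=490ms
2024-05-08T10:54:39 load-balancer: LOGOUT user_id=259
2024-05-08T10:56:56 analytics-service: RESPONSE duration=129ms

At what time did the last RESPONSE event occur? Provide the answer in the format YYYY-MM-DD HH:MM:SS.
2024-05-08 10:56:56

To find the last event:

1. Filter for all RESPONSE events
2. Sort by timestamp
3. Select the last one
4. Timestamp: 2024-05-08 10:56:56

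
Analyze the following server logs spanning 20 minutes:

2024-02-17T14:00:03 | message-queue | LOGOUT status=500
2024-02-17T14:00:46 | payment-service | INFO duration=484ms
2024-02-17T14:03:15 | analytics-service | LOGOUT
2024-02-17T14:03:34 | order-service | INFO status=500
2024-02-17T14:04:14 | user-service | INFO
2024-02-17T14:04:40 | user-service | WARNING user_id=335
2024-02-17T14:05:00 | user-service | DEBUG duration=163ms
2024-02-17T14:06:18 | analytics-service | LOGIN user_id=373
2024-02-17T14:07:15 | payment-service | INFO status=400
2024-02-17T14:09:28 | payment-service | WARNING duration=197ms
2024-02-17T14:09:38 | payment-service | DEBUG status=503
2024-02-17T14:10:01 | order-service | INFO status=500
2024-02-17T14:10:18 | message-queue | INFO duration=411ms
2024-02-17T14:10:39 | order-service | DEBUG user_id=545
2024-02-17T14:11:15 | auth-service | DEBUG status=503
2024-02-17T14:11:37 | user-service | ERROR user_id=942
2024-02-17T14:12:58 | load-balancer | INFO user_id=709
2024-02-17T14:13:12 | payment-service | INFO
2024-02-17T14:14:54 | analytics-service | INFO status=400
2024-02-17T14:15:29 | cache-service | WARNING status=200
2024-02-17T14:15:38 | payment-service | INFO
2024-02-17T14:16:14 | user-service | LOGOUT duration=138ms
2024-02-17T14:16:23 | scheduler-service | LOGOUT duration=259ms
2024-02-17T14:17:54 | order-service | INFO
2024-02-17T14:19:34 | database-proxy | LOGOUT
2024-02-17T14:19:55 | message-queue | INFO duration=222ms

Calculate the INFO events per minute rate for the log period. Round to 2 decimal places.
0.6

To calculate the rate:

1. Count total INFO events: 12
2. Total time period: 20 minutes
3. Rate = 12 / 20 = 0.6 events per minute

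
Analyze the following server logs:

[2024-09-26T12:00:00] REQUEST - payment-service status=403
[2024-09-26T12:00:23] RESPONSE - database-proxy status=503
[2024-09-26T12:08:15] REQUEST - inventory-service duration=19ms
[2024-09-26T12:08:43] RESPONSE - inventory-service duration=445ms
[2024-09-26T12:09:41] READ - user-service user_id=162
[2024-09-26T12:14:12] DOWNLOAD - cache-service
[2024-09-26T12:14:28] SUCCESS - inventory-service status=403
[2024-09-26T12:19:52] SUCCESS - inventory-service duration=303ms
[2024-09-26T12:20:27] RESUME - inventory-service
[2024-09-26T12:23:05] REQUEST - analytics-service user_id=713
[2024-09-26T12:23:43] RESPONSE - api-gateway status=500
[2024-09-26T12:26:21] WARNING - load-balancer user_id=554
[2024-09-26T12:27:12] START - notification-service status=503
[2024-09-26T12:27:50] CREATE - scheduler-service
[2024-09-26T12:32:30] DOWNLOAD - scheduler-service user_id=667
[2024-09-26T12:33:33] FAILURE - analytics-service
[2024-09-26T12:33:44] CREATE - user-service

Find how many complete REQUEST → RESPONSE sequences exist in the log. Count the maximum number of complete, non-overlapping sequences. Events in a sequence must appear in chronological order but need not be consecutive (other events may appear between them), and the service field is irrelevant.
3

To count sequences:

1. Look for pattern: REQUEST → RESPONSE
2. Greedily scan the log in chronological order, matching each sequence element in turn (ignoring service)
3. Each time the full pattern completes, increment the count and restart matching from the next event
4. Complete non-overlapping sequences found: 3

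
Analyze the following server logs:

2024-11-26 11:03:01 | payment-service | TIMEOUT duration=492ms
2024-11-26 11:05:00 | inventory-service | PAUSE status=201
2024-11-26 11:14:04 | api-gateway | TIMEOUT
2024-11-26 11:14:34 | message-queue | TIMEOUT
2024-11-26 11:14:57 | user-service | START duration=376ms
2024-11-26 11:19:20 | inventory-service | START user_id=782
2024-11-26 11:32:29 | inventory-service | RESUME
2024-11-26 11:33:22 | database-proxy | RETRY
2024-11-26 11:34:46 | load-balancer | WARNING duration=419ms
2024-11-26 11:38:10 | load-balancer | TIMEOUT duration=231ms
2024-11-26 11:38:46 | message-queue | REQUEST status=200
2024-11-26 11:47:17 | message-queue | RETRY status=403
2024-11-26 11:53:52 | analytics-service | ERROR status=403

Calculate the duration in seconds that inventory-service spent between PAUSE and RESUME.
1649

To calculate state duration:

1. Find PAUSE event for inventory-service: 2024-11-26 11:05:00
2. Find RESUME event for inventory-service: 2024-11-26 11:32:29
3. Calculate duration: 2024-11-26 11:32:29 - 2024-11-26 11:05:00 = 1649 seconds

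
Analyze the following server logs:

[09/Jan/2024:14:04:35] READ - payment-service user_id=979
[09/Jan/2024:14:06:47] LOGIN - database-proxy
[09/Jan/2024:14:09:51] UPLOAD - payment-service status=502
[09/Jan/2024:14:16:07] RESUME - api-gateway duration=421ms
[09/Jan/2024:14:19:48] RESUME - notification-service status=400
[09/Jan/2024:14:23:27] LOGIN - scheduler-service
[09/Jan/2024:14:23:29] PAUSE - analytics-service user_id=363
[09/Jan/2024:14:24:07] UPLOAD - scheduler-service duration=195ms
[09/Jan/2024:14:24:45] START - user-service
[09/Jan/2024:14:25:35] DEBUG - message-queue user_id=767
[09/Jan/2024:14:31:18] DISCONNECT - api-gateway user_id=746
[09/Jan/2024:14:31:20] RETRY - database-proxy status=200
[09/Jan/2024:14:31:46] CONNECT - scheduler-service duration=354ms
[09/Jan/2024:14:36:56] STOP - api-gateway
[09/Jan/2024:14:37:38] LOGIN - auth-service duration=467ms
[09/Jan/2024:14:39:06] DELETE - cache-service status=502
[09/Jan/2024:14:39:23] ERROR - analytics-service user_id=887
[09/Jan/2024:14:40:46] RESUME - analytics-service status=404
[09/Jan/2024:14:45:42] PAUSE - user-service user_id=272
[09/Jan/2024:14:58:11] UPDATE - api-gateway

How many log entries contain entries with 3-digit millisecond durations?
4

To find matching entries:

1. Pattern to match: entries with 3-digit millisecond durations
2. Scan each log entry for the pattern
3. Count matches: 4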